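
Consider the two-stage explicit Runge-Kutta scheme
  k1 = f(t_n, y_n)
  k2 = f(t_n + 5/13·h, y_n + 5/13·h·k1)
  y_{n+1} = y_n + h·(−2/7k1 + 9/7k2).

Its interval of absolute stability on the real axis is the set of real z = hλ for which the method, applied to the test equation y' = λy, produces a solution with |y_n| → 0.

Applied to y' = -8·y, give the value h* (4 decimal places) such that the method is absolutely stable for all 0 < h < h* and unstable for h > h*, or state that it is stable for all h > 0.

Test eqn y'=λy, z=hλ:
  k1=λy_n ⇒ h·k1=z·y_n;  k2=λ(1+5/13z)y_n ⇒ h·k2=z(1+5/13z)y_n
  y_{n+1}/y_n = 1 − 2/7z + 9/7z(1+5/13z) = 1 + z + 45/91z²
  so R(z) = 1 + z + 45/91z².

Need |R(x)|<1, x<0.
x=-0.39: |R|=0.6852
R=1: x+45/91x²=0 ⇒ x=−91/45=-2.0222; min R=1−1/(4·45/91)=0.4944>−1
Confirm numerically:
  x=-1.490: |R|=0.60785 <1
  x=-0.913: |R|=0.49920 <1
  x=-0.874: |R|=0.50374 <1
  x=-2.382: |R|=1.42379 >1
  x=-2.255: |R|=1.25957 >1
  x=-2.224: |R|=1.22191 >1
So |R|<1 on (-2.0222, 0).

(-2.0222,0); λ=-8 ⇒ h* = (91/45)/8 = 0.2528.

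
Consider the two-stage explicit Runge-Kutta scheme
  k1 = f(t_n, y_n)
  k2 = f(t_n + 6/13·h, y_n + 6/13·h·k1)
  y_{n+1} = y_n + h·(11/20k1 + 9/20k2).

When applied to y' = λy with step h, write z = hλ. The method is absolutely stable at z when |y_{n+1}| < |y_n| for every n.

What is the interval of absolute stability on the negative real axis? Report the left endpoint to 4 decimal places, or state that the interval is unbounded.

Set f=λy, z=hλ:
  k1=λy_n ⇒ h·k1=z·y_n;  k2=λ(1+6/13z)y_n ⇒ h·k2=z(1+6/13z)y_n
  y_{n+1}/y_n = 1 + 11/20z + 9/20z(1+6/13z) = 1 + z + 27/130z²
  R(z) = 1 + z + 27/130z².

Find x<0 with |R(x)|<1.
x=-1.27: |R|=0.0650
R=1: x+27/130x²=0 ⇒ x=−130/27=-4.8148; min R=1−1/(4·27/130)=-0.2037>−1
Confirm numerically:
  x=-4.001: |R|=0.32374 <1
  x=-3.188: |R|=0.07715 <1
  x=-3.134: |R|=0.09406 <1
  x=-5.293: |R|=1.52568 >1
  x=-5.077: |R|=1.27646 >1
  x=-4.868: |R|=1.05377 >1
So |R|<1 on (-4.8148, 0).

(-4.8148, 0).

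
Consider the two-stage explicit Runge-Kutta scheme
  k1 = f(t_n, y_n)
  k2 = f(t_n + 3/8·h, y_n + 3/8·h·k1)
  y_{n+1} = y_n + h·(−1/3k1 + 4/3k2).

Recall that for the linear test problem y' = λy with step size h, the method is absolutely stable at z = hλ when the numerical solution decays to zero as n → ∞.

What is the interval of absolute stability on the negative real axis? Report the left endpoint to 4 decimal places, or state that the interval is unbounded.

z∈(-2.0000,0).

Test eqn y'=λy, z=hλ:
  k1=λy_n ⇒ h·k1=z·y_n;  k2=λ(1+3/8z)y_n ⇒ h·k2=z(1+3/8z)y_n
  y_{n+1}/y_n = 1 − 1/3z + 4/3z(1+3/8z) = 1 + z + 1/2z²
  ⇒ R(z) = 1 + z + 1/2z².

Need |R(x)|<1, x<0.
x=-1.64: |R|=0.7048
R=1: x+1/2x²=0 ⇒ x=−2=-2.0000; min R=1−1/(4·1/2)=0.5000>−1
Confirm numerically:
  x=-1.569: |R|=0.66188 <1
  x=-1.099: |R|=0.50490 <1
  x=-0.820: |R|=0.51620 <1
  x=-2.309: |R|=1.35674 >1
  x=-2.249: |R|=1.28000 >1
So |R|<1 on (-2.0000, 0).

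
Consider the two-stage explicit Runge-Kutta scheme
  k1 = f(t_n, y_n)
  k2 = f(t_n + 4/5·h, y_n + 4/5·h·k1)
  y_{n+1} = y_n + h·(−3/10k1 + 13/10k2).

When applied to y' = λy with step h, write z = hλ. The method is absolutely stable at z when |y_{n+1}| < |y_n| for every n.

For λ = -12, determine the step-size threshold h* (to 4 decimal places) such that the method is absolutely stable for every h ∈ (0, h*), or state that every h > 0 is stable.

(-0.9615,0); λ=-12 ⇒ h* = (25/26)/12 = 0.0801.

Set f=λy, z=hλ:
  k1=λy_n ⇒ h·k1=z·y_n;  k2=λ(1+4/5z)y_n ⇒ h·k2=z(1+4/5z)y_n
  y_{n+1}/y_n = 1 − 3/10z + 13/10z(1+4/5z) = 1 + z + 26/25z²
  R(z) = 1 + z + 26/25z².

Find x<0 with |R(x)|<1.
x=-1.24: |R|=1.3591
R=1: x+26/25x²=0 ⇒ x=−25/26=-0.9615; min R=1−1/(4·26/25)=0.7596>−1
Confirm numerically:
  x=-0.910: |R|=0.95122 <1
  x=-0.893: |R|=0.93635 <1
  x=-0.629: |R|=0.78247 <1
  x=-1.522: |R|=1.88714 >1
  x=-1.188: |R|=1.27980 >1
  x=-1.158: |R|=1.23660 >1
So |R|<1 on (-0.9615, 0).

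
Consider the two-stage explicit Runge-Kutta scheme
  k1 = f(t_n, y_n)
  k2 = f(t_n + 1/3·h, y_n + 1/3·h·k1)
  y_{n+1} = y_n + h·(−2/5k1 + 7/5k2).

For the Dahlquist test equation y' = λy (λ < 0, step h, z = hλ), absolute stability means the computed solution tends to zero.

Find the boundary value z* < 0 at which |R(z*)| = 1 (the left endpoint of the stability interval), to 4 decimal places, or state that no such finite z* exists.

z* = -2.1429.

On y'=λy, z=hλ:
  k1=λy_n ⇒ h·k1=z·y_n;  k2=λ(1+1/3z)y_n ⇒ h·k2=z(1+1/3z)y_n
  y_{n+1}/y_n = 1 − 2/5z + 7/5z(1+1/3z) = 1 + z + 7/15z²
  ⇒ R(z) = 1 + z + 7/15z².

Solve |R(x)|<1 on ℝ⁻.
x=-0.75: |R|=0.5125
R=1: x+7/15x²=0 ⇒ x=−15/7=-2.1429; min R=1−1/(4·7/15)=0.4643>−1
Confirm numerically:
  x=-2.005: |R|=0.87101 <1
  x=-1.546: |R|=0.56939 <1
  x=-1.285: |R|=0.48557 <1
  x=-2.564: |R|=1.50391 >1
  x=-2.321: |R|=1.19295 >1
So |R|<1 on (-2.1429, 0).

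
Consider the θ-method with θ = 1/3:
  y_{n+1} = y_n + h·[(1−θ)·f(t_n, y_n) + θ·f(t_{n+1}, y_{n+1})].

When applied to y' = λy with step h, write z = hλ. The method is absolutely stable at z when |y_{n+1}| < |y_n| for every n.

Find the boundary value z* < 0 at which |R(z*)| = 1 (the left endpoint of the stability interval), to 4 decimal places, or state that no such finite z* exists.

left endpoint -6.0000.

Test eqn y'=λy, z=hλ:
  y_{n+1} = y_n + z·[2/3·y_n + 1/3·y_{n+1}] ⇒ (1 − 1/3z)y_{n+1} = (1 + 2/3z)y_n
  ⇒ R(z) = (1 + 2/3z)/(1 − 1/3z).

Solve |R(x)|<1 on ℝ⁻.
x=-1.44: |R|=0.0270
R=−1: 1+2/3x = −1+1/3x ⇒ -1/3x=2 ⇒ x=2/(-1/3)=-6.0000
Confirm numerically:
  x=-5.334: |R|=0.92009 <1
  x=-4.221: |R|=0.75364 <1
  x=-2.705: |R|=0.42244 <1
  x=-6.560: |R|=1.05858 >1
  x=-6.159: |R|=1.01736 >1
Interval (-6.0000, 0).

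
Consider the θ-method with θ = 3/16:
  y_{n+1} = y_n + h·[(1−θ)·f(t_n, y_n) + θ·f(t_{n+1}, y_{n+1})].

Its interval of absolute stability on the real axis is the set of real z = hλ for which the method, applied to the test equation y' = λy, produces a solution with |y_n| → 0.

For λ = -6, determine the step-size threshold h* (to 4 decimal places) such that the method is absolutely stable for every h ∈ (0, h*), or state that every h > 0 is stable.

Test eqn y'=λy, z=hλ:
  y_{n+1} = y_n + z·[13/16·y_n + 3/16·y_{n+1}] ⇒ (1 − 3/16z)y_{n+1} = (1 + 13/16z)y_n
  R(z) = (1 + 13/16z)/(1 − 3/16z).

Find x<0 with |R(x)|<1.
x=-0.89: |R|=0.2373
R=−1: 1+13/16x = −1+3/16x ⇒ -5/8x=2 ⇒ x=2/(-5/8)=-3.2000
Confirm numerically:
  x=-2.911: |R|=0.88315 <1
  x=-2.673: |R|=0.78059 <1
  x=-2.215: |R|=0.56503 <1
  x=-1.310: |R|=0.05168 <1
  x=-3.481: |R|=1.10627 >1
  x=-3.238: |R|=1.01478 >1
  x=-3.224: |R|=1.00935 >1
So |R|<1 on (-3.2000, 0).

(-3.2000,0); λ=-6 ⇒ h* = (16/5)/6 = 0.5333.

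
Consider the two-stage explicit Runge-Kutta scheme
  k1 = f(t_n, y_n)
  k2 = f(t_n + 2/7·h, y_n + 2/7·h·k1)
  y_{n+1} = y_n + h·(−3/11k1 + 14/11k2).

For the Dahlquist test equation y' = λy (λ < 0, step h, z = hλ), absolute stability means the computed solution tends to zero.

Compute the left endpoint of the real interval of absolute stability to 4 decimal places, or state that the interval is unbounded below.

Set f=λy, z=hλ:
  k1=λy_n ⇒ h·k1=z·y_n;  k2=λ(1+2/7z)y_n ⇒ h·k2=z(1+2/7z)y_n
  y_{n+1}/y_n = 1 − 3/11z + 14/11z(1+2/7z) = 1 + z + 4/11z²
  so R(z) = 1 + z + 4/11z².

Find x<0 with |R(x)|<1.
x=-1.41: |R|=0.3129
R=1: x+4/11x²=0 ⇒ x=−11/4=-2.7500; min R=1−1/(4·4/11)=0.3125>−1
Confirm numerically:
  x=-2.653: |R|=0.90642 <1
  x=-2.621: |R|=0.87705 <1
  x=-2.426: |R|=0.71417 <1
  x=-1.372: |R|=0.31250 <1
  x=-3.270: |R|=1.61833 >1
  x=-3.180: |R|=1.49724 >1
Stable set (-2.7500, 0).

z* = -2.7500.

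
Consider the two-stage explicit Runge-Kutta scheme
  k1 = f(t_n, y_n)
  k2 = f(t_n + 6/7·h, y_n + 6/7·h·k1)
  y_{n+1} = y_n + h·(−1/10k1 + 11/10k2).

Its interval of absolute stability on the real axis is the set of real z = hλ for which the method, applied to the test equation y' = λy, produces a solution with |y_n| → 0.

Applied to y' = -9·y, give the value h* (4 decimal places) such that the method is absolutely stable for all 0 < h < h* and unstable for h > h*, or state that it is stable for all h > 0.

(-1.0606,0); λ=-9 ⇒ h* = (35/33)/9 = 0.1178.

Set f=λy, z=hλ:
  k1=λy_n ⇒ h·k1=z·y_n;  k2=λ(1+6/7z)y_n ⇒ h·k2=z(1+6/7z)y_n
  y_{n+1}/y_n = 1 − 1/10z + 11/10z(1+6/7z) = 1 + z + 33/35z²
  Hence R(z) = 1 + z + 33/35z².

Need |R(x)|<1, x<0.
x=-1.69: |R|=2.0029
R=1: x+33/35x²=0 ⇒ x=−35/33=-1.0606; min R=1−1/(4·33/35)=0.7348>−1
Confirm numerically:
  x=-0.763: |R|=0.78590 <1
  x=-0.643: |R|=0.74682 <1
  x=-0.593: |R|=0.73855 <1
  x=-0.449: |R|=0.74108 <1
  x=-1.341: |R|=1.35452 >1
  x=-1.294: |R|=1.28475 >1
  x=-1.117: |R|=1.05939 >1
Stable set (-1.0606, 0).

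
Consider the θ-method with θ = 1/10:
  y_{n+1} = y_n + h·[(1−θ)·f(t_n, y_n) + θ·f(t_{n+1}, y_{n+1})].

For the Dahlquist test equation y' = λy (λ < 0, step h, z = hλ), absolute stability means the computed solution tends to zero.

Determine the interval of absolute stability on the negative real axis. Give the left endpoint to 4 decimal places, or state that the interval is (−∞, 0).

On y'=λy, z=hλ:
  y_{n+1} = y_n + z·[9/10·y_n + 1/10·y_{n+1}] ⇒ (1 − 1/10z)y_{n+1} = (1 + 9/10z)y_n
  ⇒ R(z) = (1 + 9/10z)/(1 − 1/10z).

Need |R(x)|<1, x<0.
x=-1.49: |R|=0.2968
R=−1: 1+9/10x = −1+1/10x ⇒ -4/5x=2 ⇒ x=2/(-4/5)=-2.5000
Confirm numerically:
  x=-2.208: |R|=0.80865 <1
  x=-2.104: |R|=0.73827 <1
  x=-1.504: |R|=0.30737 <1
  x=-1.204: |R|=0.07462 <1
  x=-2.940: |R|=1.27202 >1
  x=-2.830: |R|=1.20577 >1
Stable set (-2.5000, 0).

(-2.5000, 0).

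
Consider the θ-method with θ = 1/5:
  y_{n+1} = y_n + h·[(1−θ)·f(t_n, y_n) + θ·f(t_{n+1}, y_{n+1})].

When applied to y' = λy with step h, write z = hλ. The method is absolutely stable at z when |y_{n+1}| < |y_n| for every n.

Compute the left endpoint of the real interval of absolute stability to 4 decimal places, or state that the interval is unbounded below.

On y'=λy, z=hλ:
  y_{n+1} = y_n + z·[4/5·y_n + 1/5·y_{n+1}] ⇒ (1 − 1/5z)y_{n+1} = (1 + 4/5z)y_n
  Hence R(z) = (1 + 4/5z)/(1 − 1/5z).

Find x<0 with |R(x)|<1.
x=-0.7: |R|=0.3860
R=−1: 1+4/5x = −1+1/5x ⇒ -3/5x=2 ⇒ x=2/(-3/5)=-3.3333
Confirm numerically:
  x=-3.164: |R|=0.93778 <1
  x=-3.134: |R|=0.92648 <1
  x=-2.330: |R|=0.58936 <1
  x=-3.378: |R|=1.01599 >1
  x=-3.375: |R|=1.01493 >1
Interval (-3.3333, 0).

z* = -3.3333.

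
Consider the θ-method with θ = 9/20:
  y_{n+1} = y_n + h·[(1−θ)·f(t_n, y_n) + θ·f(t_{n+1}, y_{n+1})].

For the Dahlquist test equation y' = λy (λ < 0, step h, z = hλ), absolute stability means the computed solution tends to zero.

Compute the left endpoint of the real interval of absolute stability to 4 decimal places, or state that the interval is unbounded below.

Test eqn y'=λy, z=hλ:
  y_{n+1} = y_n + z·[11/20·y_n + 9/20·y_{n+1}] ⇒ (1 − 9/20z)y_{n+1} = (1 + 11/20z)y_n
  ⇒ R(z) = (1 + 11/20z)/(1 − 9/20z).

Boundary: |R(x)|=1, x<0.
x=-1.33: |R|=0.1680
R=−1: 1+11/20x = −1+9/20x ⇒ -1/10x=2 ⇒ x=2/(-1/10)=-20.0000
Confirm numerically:
  x=-14.113: |R|=0.91991 <1
  x=-13.730: |R|=0.91266 <1
  x=-10.396: |R|=0.83086 <1
  x=-9.768: |R|=0.81036 <1
  x=-20.569: |R|=1.00555 >1
  x=-20.457: |R|=1.00448 >1
So |R|<1 on (-20.0000, 0).

z* = -20.0000.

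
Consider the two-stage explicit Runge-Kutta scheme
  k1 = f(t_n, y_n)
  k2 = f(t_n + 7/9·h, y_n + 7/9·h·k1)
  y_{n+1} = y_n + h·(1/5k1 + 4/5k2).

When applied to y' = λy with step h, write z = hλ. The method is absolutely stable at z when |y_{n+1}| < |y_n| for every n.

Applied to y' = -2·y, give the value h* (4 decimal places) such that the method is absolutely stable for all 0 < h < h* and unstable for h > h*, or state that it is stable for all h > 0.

(-1.6071,0); λ=-2 ⇒ h* = (45/28)/2 = 0.8036.

On y'=λy, z=hλ:
  k1=λy_n ⇒ h·k1=z·y_n;  k2=λ(1+7/9z)y_n ⇒ h·k2=z(1+7/9z)y_n
  y_{n+1}/y_n = 1 + 1/5z + 4/5z(1+7/9z) = 1 + z + 28/45z²
  R(z) = 1 + z + 28/45z².

Boundary: |R(x)|=1, x<0.
x=-1.14: |R|=0.6686
R=1: x+28/45x²=0 ⇒ x=−45/28=-1.6071; min R=1−1/(4·28/45)=0.5982>−1
Confirm numerically:
  x=-1.355: |R|=0.78742 <1
  x=-1.287: |R|=0.74363 <1
  x=-1.057: |R|=0.63818 <1
  x=-1.034: |R|=0.63125 <1
  x=-2.041: |R|=1.55098 >1
  x=-1.843: |R|=1.27047 >1
  x=-1.635: |R|=1.02834 >1
Interval (-1.6071, 0).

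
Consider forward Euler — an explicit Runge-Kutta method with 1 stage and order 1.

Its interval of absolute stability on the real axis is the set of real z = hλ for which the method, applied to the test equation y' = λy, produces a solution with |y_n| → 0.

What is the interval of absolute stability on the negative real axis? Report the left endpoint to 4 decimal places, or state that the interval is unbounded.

(-2.0000, 0).

Test eqn y'=λy, z=hλ:
  order 1, 1-stage ⇒ R(z)=1+z
  (e.g. R(-0.67)=0.33000, |R|=0.33000)

Find x<0 with |R(x)|<1.
x=-0.67: |R|=0.3300
|R(-2.2)|=1.2000 |R(-1.49)|=0.4900 |R(-0.65)|=0.3500
Bisect:
  x_lo=-2.3673 |R|=1.3673  x_hi=-0.2321 |R|=0.7679
  mid=-1.29970 |R|=0.29970 →hi
  mid=-1.83351 |R|=0.83351 →hi
  mid=-2.10041 |R|=1.10041 →lo
  mid=-1.96696 |R|=0.96696 →hi
  mid=-2.03369 |R|=1.03369 →lo
  mid=-2.00032 |R|=1.00032 →lo
  mid=-1.98364 |R|=0.98364 →hi
  ...
  [-2.00006,-1.99993] ⇒ x*=-2.0000
Interval (-2.0000, 0).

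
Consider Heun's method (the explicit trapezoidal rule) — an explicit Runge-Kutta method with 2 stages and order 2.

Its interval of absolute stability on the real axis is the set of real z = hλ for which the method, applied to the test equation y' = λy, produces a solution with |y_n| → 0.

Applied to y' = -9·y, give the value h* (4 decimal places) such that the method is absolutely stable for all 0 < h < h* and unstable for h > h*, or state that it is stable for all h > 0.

With y'=λy (z=hλ):
  order 2, 2-stage ⇒ R(z)=1+z+z^2/2
  (e.g. R(-1.64)=0.70480, |R|=0.70480)

Solve |R(x)|<1 on ℝ⁻.
x=-1.64: |R|=0.7048
|R(-2.31)|=1.3580 |R(-2.01)|=1.0100 |R(-0.75)|=0.5312
Bisect:
  x_lo=-2.8336 |R|=2.1810  x_hi=-0.0611 |R|=0.9408
  mid=-1.44732 |R|=0.60005 →hi
  mid=-2.14044 |R|=1.15030 →lo
  mid=-1.79388 |R|=0.81512 →hi
  mid=-1.96716 |R|=0.96770 →hi
  mid=-2.05380 |R|=1.05525 →lo
  mid=-2.01048 |R|=1.01054 →lo
  mid=-1.98882 |R|=0.98888 →hi
  ...
  [-2.00016,-1.99999] ⇒ x*=-2.0000
Stable set (-2.0000, 0).

(-2.0000,0); λ=-9 ⇒ h* = 0.2222.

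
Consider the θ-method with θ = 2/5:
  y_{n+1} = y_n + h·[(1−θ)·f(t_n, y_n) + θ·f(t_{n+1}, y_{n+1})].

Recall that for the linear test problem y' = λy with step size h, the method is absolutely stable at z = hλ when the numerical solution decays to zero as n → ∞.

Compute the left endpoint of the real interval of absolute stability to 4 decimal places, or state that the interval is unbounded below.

left endpoint -10.0000.

On y'=λy, z=hλ:
  y_{n+1} = y_n + z·[3/5·y_n + 2/5·y_{n+1}] ⇒ (1 − 2/5z)y_{n+1} = (1 + 3/5z)y_n
  so R(z) = (1 + 3/5z)/(1 − 2/5z).

Need |R(x)|<1, x<0.
x=-1.03: |R|=0.2705
R=−1: 1+3/5x = −1+2/5x ⇒ -1/5x=2 ⇒ x=2/(-1/5)=-10.0000
Confirm numerically:
  x=-8.980: |R|=0.95557 <1
  x=-8.835: |R|=0.94861 <1
  x=-8.192: |R|=0.91545 <1
  x=-10.438: |R|=1.01693 >1
  x=-10.099: |R|=1.00393 >1
  x=-10.063: |R|=1.00251 >1
So |R|<1 on (-10.0000, 0).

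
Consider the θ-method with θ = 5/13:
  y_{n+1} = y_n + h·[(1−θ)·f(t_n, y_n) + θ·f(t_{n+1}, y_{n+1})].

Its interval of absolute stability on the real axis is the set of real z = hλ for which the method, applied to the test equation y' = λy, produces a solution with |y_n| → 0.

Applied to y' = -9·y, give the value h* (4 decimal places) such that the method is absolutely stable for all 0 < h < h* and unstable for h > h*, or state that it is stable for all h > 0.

Test eqn y'=λy, z=hλ:
  y_{n+1} = y_n + z·[8/13·y_n + 5/13·y_{n+1}] ⇒ (1 − 5/13z)y_{n+1} = (1 + 8/13z)y_n
  Hence R(z) = (1 + 8/13z)/(1 − 5/13z).

Boundary: |R(x)|=1, x<0.
x=-1.33: |R|=0.1201
R=−1: 1+8/13x = −1+5/13x ⇒ -3/13x=2 ⇒ x=2/(-3/13)=-8.6667
Confirm numerically:
  x=-6.777: |R|=0.87909 <1
  x=-6.448: |R|=0.85287 <1
  x=-4.675: |R|=0.67079 <1
  x=-8.717: |R|=1.00267 >1
  x=-8.697: |R|=1.00161 >1
So |R|<1 on (-8.6667, 0).

(-8.6667,0); λ=-9 ⇒ h* = (26/3)/9 = 0.9630.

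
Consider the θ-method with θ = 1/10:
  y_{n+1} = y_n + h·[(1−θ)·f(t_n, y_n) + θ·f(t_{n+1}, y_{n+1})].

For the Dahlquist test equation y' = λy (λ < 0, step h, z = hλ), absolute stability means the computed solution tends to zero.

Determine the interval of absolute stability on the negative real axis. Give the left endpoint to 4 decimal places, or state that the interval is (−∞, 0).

On y'=λy, z=hλ:
  y_{n+1} = y_n + z·[9/10·y_n + 1/10·y_{n+1}] ⇒ (1 − 1/10z)y_{n+1} = (1 + 9/10z)y_n
  ⇒ R(z) = (1 + 9/10z)/(1 − 1/10z).

Solve |R(x)|<1 on ℝ⁻.
x=-0.44: |R|=0.5785
R=−1: 1+9/10x = −1+1/10x ⇒ -4/5x=2 ⇒ x=2/(-4/5)=-2.5000
Confirm numerically:
  x=-2.441: |R|=0.96206 <1
  x=-2.280: |R|=0.85668 <1
  x=-1.901: |R|=0.59734 <1
  x=-3.016: |R|=1.31715 >1
  x=-2.776: |R|=1.17282 >1
Interval (-2.5000, 0).

z∈(-2.5000,0).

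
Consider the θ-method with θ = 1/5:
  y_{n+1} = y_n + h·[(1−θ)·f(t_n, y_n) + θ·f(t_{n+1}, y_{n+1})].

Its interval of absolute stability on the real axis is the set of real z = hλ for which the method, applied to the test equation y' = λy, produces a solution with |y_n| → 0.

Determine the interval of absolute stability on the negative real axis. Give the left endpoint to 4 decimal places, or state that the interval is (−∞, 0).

On y'=λy, z=hλ:
  y_{n+1} = y_n + z·[4/5·y_n + 1/5·y_{n+1}] ⇒ (1 − 1/5z)y_{n+1} = (1 + 4/5z)y_n
  R(z) = (1 + 4/5z)/(1 − 1/5z).

Solve |R(x)|<1 on ℝ⁻.
x=-0.61: |R|=0.4563
R=−1: 1+4/5x = −1+1/5x ⇒ -3/5x=2 ⇒ x=2/(-3/5)=-3.3333
Confirm numerically:
  x=-2.934: |R|=0.84900 <1
  x=-2.881: |R|=0.82781 <1
  x=-2.838: |R|=0.81041 <1
  x=-2.207: |R|=0.53115 <1
  x=-3.451: |R|=1.04177 >1
  x=-3.436: |R|=1.03651 >1
Interval (-3.3333, 0).

(-3.3333, 0).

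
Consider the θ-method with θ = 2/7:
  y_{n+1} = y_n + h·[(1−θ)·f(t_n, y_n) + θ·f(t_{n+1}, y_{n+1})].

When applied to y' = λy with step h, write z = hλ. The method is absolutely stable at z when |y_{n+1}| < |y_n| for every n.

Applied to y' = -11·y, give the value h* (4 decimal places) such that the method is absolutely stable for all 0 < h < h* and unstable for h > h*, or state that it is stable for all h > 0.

(-4.6667,0); λ=-11 ⇒ h* = (14/3)/11 = 0.4242.

With y'=λy (z=hλ):
  y_{n+1} = y_n + z·[5/7·y_n + 2/7·y_{n+1}] ⇒ (1 − 2/7z)y_{n+1} = (1 + 5/7z)y_n
  Hence R(z) = (1 + 5/7z)/(1 − 2/7z).

Find x<0 with |R(x)|<1.
x=-0.45: |R|=0.6013
R=−1: 1+5/7x = −1+2/7x ⇒ -3/7x=2 ⇒ x=2/(-3/7)=-4.6667
Confirm numerically:
  x=-4.425: |R|=0.95426 <1
  x=-3.953: |R|=0.85637 <1
  x=-2.974: |R|=0.60782 <1
  x=-2.451: |R|=0.44152 <1
  x=-5.131: |R|=1.08070 >1
  x=-4.691: |R|=1.00446 >1
Interval (-4.6667, 0).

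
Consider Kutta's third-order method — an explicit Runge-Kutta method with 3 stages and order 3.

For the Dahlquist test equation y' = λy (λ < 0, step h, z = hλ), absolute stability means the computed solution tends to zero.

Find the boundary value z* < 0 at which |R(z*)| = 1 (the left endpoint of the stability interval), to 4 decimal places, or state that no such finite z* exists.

Set f=λy, z=hλ:
  order 3, 3-stage ⇒ R(z)=1+z+z^2/2+z^3/6
  (e.g. R(-0.44)=0.64260, |R|=0.64260)

Find x<0 with |R(x)|<1.
x=-0.44: |R|=0.6426
|R(-2.45)|=0.8998 |R(-1.3)|=0.1788 |R(-0.83)|=0.4192
Bisect:
  x_lo=-3.2713 |R|=2.7551  x_hi=-0.0801 |R|=0.9231
  mid=-1.67566 |R|=0.05591 →hi
  mid=-2.47347 |R|=0.93658 →hi
  mid=-2.87237 |R|=1.69687 →lo
  mid=-2.67292 |R|=1.28345 →lo
  mid=-2.57319 |R|=1.10219 →lo
  mid=-2.52333 |R|=1.01749 →lo
  mid=-2.49840 |R|=0.97657 →hi
  ...
  [-2.51281,-2.51262] ⇒ x*=-2.5127
Stable set (-2.5127, 0).

z* = -2.5127.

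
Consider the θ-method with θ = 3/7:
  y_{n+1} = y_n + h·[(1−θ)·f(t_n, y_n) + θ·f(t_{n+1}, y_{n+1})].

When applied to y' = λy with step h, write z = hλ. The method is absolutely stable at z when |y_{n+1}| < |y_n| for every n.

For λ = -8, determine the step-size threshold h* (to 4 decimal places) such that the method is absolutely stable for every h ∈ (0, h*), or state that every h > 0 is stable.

With y'=λy (z=hλ):
  y_{n+1} = y_n + z·[4/7·y_n + 3/7·y_{n+1}] ⇒ (1 − 3/7z)y_{n+1} = (1 + 4/7z)y_n
  so R(z) = (1 + 4/7z)/(1 − 3/7z).

Solve |R(x)|<1 on ℝ⁻.
x=-1.4: |R|=0.1250
R=−1: 1+4/7x = −1+3/7x ⇒ -1/7x=2 ⇒ x=2/(-1/7)=-14.0000
Confirm numerically:
  x=-13.095: |R|=0.98045 <1
  x=-11.854: |R|=0.94958 <1
  x=-11.423: |R|=0.93756 <1
  x=-8.649: |R|=0.83759 <1
  x=-14.466: |R|=1.00925 >1
  x=-14.331: |R|=1.00662 >1
  x=-14.166: |R|=1.00335 >1
Interval (-14.0000, 0).

(-14.0000,0); λ=-8 ⇒ h* = (14)/8 = 1.7500.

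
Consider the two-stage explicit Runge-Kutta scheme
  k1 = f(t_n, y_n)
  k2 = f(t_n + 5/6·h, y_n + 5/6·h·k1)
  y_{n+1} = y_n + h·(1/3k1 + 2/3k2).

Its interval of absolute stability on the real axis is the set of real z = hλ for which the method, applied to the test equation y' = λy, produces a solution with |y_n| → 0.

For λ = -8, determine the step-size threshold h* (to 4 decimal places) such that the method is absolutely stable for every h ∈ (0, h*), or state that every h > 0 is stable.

On y'=λy, z=hλ:
  k1=λy_n ⇒ h·k1=z·y_n;  k2=λ(1+5/6z)y_n ⇒ h·k2=z(1+5/6z)y_n
  y_{n+1}/y_n = 1 + 1/3z + 2/3z(1+5/6z) = 1 + z + 5/9z²
  R(z) = 1 + z + 5/9z².

Find x<0 with |R(x)|<1.
x=-1.13: |R|=0.5794
R=1: x+5/9x²=0 ⇒ x=−9/5=-1.8000; min R=1−1/(4·5/9)=0.5500>−1
Confirm numerically:
  x=-1.122: |R|=0.57738 <1
  x=-1.071: |R|=0.56624 <1
  x=-0.754: |R|=0.56184 <1
  x=-2.217: |R|=1.51361 >1
  x=-2.194: |R|=1.48024 >1
  x=-2.126: |R|=1.38504 >1
Stable set (-1.8000, 0).

(-1.8000,0); λ=-8 ⇒ h* = (9/5)/8 = 0.2250.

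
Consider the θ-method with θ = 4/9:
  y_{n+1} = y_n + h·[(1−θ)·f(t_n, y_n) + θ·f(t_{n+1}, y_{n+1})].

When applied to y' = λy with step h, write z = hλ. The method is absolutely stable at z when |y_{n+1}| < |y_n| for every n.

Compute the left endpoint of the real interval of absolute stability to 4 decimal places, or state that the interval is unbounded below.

With y'=λy (z=hλ):
  y_{n+1} = y_n + z·[5/9·y_n + 4/9·y_{n+1}] ⇒ (1 − 4/9z)y_{n+1} = (1 + 5/9z)y_n
  Hence R(z) = (1 + 5/9z)/(1 − 4/9z).

Solve |R(x)|<1 on ℝ⁻.
x=-1.31: |R|=0.1721
R=−1: 1+5/9x = −1+4/9x ⇒ -1/9x=2 ⇒ x=2/(-1/9)=-18.0000
Confirm numerically:
  x=-17.508: |R|=0.99377 <1
  x=-16.077: |R|=0.97377 <1
  x=-11.373: |R|=0.87839 <1
  x=-18.402: |R|=1.00487 >1
  x=-18.195: |R|=1.00238 >1
So |R|<1 on (-18.0000, 0).

z* = -18.0000.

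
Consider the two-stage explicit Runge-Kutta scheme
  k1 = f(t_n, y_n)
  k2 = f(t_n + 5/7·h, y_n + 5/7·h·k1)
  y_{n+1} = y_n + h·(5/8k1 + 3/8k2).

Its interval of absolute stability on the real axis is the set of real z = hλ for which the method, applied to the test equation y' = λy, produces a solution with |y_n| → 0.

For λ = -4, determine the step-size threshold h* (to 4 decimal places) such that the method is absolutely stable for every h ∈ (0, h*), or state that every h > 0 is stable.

(-3.7333,0); λ=-4 ⇒ h* = (56/15)/4 = 0.9333.

Test eqn y'=λy, z=hλ:
  k1=λy_n ⇒ h·k1=z·y_n;  k2=λ(1+5/7z)y_n ⇒ h·k2=z(1+5/7z)y_n
  y_{n+1}/y_n = 1 + 5/8z + 3/8z(1+5/7z) = 1 + z + 15/56z²
  ⇒ R(z) = 1 + z + 15/56z².

Solve |R(x)|<1 on ℝ⁻.
x=-0.98: |R|=0.2772
R=1: x+15/56x²=0 ⇒ x=−56/15=-3.7333; min R=1−1/(4·15/56)=0.0667>−1
Confirm numerically:
  x=-3.024: |R|=0.42544 <1
  x=-2.679: |R|=0.24342 <1
  x=-2.508: |R|=0.17684 <1
  x=-4.220: |R|=1.55011 >1
  x=-3.994: |R|=1.27887 >1
  x=-3.777: |R|=1.04418 >1
Interval (-3.7333, 0).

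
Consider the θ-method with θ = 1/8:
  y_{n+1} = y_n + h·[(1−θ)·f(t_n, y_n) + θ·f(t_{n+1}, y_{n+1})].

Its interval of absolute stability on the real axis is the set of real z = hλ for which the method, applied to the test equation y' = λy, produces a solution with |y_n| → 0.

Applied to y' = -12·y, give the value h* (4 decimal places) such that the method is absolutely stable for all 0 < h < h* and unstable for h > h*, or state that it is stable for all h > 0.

On y'=λy, z=hλ:
  y_{n+1} = y_n + z·[7/8·y_n + 1/8·y_{n+1}] ⇒ (1 − 1/8z)y_{n+1} = (1 + 7/8z)y_n
  so R(z) = (1 + 7/8z)/(1 − 1/8z).

Boundary: |R(x)|=1, x<0.
x=-0.72: |R|=0.3394
R=−1: 1+7/8x = −1+1/8x ⇒ -3/4x=2 ⇒ x=2/(-3/4)=-2.6667
Confirm numerically:
  x=-1.896: |R|=0.53274 <1
  x=-1.888: |R|=0.52751 <1
  x=-1.424: |R|=0.20883 <1
  x=-1.360: |R|=0.16239 <1
  x=-3.107: |R|=1.23787 >1
  x=-3.035: |R|=1.20027 >1
Interval (-2.6667, 0).

(-2.6667,0); λ=-12 ⇒ h* = (8/3)/12 = 0.2222.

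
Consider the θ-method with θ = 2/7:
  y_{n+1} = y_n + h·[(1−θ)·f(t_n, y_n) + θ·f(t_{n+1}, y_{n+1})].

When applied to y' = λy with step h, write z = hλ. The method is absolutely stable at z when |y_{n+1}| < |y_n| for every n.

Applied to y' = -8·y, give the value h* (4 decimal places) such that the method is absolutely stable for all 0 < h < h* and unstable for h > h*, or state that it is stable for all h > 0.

Test eqn y'=λy, z=hλ:
  y_{n+1} = y_n + z·[5/7·y_n + 2/7·y_{n+1}] ⇒ (1 − 2/7z)y_{n+1} = (1 + 5/7z)y_n
  R(z) = (1 + 5/7z)/(1 − 2/7z).

Find x<0 with |R(x)|<1.
x=-1.47: |R|=0.0352
R=−1: 1+5/7x = −1+2/7x ⇒ -3/7x=2 ⇒ x=2/(-3/7)=-4.6667
Confirm numerically:
  x=-3.746: |R|=0.80941 <1
  x=-3.207: |R|=0.67355 <1
  x=-2.432: |R|=0.43493 <1
  x=-5.102: |R|=1.07591 >1
  x=-4.933: |R|=1.04737 >1
  x=-4.709: |R|=1.00774 >1
Interval (-4.6667, 0).

(-4.6667,0); λ=-8 ⇒ h* = (14/3)/8 = 0.5833.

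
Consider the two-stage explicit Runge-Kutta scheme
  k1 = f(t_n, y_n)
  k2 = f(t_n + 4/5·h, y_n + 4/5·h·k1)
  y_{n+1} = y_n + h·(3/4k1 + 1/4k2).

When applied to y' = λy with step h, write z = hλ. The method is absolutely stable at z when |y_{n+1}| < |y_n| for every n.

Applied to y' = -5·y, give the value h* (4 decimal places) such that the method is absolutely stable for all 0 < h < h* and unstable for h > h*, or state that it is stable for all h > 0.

(-5.0000,0); λ=-5 ⇒ h* = (5)/5 = 1.0000.

Set f=λy, z=hλ:
  k1=λy_n ⇒ h·k1=z·y_n;  k2=λ(1+4/5z)y_n ⇒ h·k2=z(1+4/5z)y_n
  y_{n+1}/y_n = 1 + 3/4z + 1/4z(1+4/5z) = 1 + z + 1/5z²
  ⇒ R(z) = 1 + z + 1/5z².

Find x<0 with |R(x)|<1.
x=-0.58: |R|=0.4873
R=1: x+1/5x²=0 ⇒ x=−5=-5.0000; min R=1−1/(4·1/5)=-0.2500>−1
Confirm numerically:
  x=-4.864: |R|=0.86770 <1
  x=-4.642: |R|=0.66763 <1
  x=-3.311: |R|=0.11846 <1
  x=-2.204: |R|=0.23248 <1
  x=-5.301: |R|=1.31912 >1
  x=-5.171: |R|=1.17685 >1
Interval (-5.0000, 0).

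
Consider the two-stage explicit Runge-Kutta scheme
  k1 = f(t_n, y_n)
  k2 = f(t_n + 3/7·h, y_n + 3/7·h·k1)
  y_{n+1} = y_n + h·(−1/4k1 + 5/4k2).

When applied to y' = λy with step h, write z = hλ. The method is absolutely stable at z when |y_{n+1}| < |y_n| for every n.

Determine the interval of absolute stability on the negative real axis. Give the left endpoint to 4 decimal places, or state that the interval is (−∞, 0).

z∈(-1.8667,0).

Test eqn y'=λy, z=hλ:
  k1=λy_n ⇒ h·k1=z·y_n;  k2=λ(1+3/7z)y_n ⇒ h·k2=z(1+3/7z)y_n
  y_{n+1}/y_n = 1 − 1/4z + 5/4z(1+3/7z) = 1 + z + 15/28z²
  ⇒ R(z) = 1 + z + 15/28z².

Need |R(x)|<1, x<0.
x=-0.95: |R|=0.5335
R=1: x+15/28x²=0 ⇒ x=−28/15=-1.8667; min R=1−1/(4·15/28)=0.5333>−1
Confirm numerically:
  x=-1.595: |R|=0.76787 <1
  x=-1.425: |R|=0.66283 <1
  x=-0.968: |R|=0.53398 <1
  x=-2.409: |R|=1.69990 >1
  x=-2.301: |R|=1.53539 >1
  x=-2.049: |R|=1.20014 >1
Interval (-1.8667, 0).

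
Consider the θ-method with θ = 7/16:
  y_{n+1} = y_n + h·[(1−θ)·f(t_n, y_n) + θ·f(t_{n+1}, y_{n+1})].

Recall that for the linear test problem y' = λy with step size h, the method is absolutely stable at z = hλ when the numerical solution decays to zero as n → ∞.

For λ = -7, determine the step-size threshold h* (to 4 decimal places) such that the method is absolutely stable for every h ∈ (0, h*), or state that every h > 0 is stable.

(-16.0000,0); λ=-7 ⇒ h* = (16)/7 = 2.2857.

With y'=λy (z=hλ):
  y_{n+1} = y_n + z·[9/16·y_n + 7/16·y_{n+1}] ⇒ (1 − 7/16z)y_{n+1} = (1 + 9/16z)y_n
  so R(z) = (1 + 9/16z)/(1 − 7/16z).

Boundary: |R(x)|=1, x<0.
x=-1.69: |R|=0.0284
R=−1: 1+9/16x = −1+7/16x ⇒ -1/8x=2 ⇒ x=2/(-1/8)=-16.0000
Confirm numerically:
  x=-14.114: |R|=0.96714 <1
  x=-13.670: |R|=0.95828 <1
  x=-11.965: |R|=0.91910 <1
  x=-16.101: |R|=1.00157 >1
  x=-16.044: |R|=1.00069 >1
Interval (-16.0000, 0).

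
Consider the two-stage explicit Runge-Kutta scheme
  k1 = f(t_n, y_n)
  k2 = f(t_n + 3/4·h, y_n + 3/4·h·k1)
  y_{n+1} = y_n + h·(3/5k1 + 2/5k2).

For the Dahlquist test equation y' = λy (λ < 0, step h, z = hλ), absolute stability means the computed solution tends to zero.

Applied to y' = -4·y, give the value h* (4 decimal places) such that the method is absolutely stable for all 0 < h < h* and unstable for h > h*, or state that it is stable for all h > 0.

(-3.3333,0); λ=-4 ⇒ h* = (10/3)/4 = 0.8333.

Set f=λy, z=hλ:
  k1=λy_n ⇒ h·k1=z·y_n;  k2=λ(1+3/4z)y_n ⇒ h·k2=z(1+3/4z)y_n
  y_{n+1}/y_n = 1 + 3/5z + 2/5z(1+3/4z) = 1 + z + 3/10z²
  R(z) = 1 + z + 3/10z².

Solve |R(x)|<1 on ℝ⁻.
x=-1.35: |R|=0.1967
R=1: x+3/10x²=0 ⇒ x=−10/3=-3.3333; min R=1−1/(4·3/10)=0.1667>−1
Confirm numerically:
  x=-3.244: |R|=0.91306 <1
  x=-2.068: |R|=0.21499 <1
  x=-1.502: |R|=0.17480 <1
  x=-1.335: |R|=0.19967 <1
  x=-3.845: |R|=1.59021 >1
  x=-3.398: |R|=1.06592 >1
Stable set (-3.3333, 0).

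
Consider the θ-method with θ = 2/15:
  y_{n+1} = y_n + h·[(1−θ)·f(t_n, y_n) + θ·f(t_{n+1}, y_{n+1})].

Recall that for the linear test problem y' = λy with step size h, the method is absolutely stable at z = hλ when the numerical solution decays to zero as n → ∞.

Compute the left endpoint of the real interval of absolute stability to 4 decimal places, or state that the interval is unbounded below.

Test eqn y'=λy, z=hλ:
  y_{n+1} = y_n + z·[13/15·y_n + 2/15·y_{n+1}] ⇒ (1 − 2/15z)y_{n+1} = (1 + 13/15z)y_n
  so R(z) = (1 + 13/15z)/(1 − 2/15z).

Need |R(x)|<1, x<0.
x=-0.48: |R|=0.5489
R=−1: 1+13/15x = −1+2/15x ⇒ -11/15x=2 ⇒ x=2/(-11/15)=-2.7273
Confirm numerically:
  x=-1.898: |R|=0.51468 <1
  x=-1.821: |R|=0.46524 <1
  x=-1.574: |R|=0.30097 <1
  x=-1.297: |R|=0.10577 <1
  x=-3.081: |R|=1.18387 >1
  x=-3.075: |R|=1.18085 >1
  x=-3.052: |R|=1.16926 >1
So |R|<1 on (-2.7273, 0).

left endpoint -2.7273.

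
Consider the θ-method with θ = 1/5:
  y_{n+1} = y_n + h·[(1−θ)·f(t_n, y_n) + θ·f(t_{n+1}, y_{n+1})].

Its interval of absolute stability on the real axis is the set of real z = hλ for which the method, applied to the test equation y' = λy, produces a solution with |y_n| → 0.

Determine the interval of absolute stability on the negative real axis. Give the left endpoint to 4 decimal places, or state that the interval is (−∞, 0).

(-3.3333, 0).

On y'=λy, z=hλ:
  y_{n+1} = y_n + z·[4/5·y_n + 1/5·y_{n+1}] ⇒ (1 − 1/5z)y_{n+1} = (1 + 4/5z)y_n
  Hence R(z) = (1 + 4/5z)/(1 − 1/5z).

Solve |R(x)|<1 on ℝ⁻.
x=-1.33: |R|=0.0506
R=−1: 1+4/5x = −1+1/5x ⇒ -3/5x=2 ⇒ x=2/(-3/5)=-3.3333
Confirm numerically:
  x=-2.739: |R|=0.76961 <1
  x=-2.105: |R|=0.48135 <1
  x=-1.658: |R|=0.24512 <1
  x=-3.931: |R|=1.20076 >1
  x=-3.847: |R|=1.17418 >1
  x=-3.615: |R|=1.09808 >1
Stable set (-3.3333, 0).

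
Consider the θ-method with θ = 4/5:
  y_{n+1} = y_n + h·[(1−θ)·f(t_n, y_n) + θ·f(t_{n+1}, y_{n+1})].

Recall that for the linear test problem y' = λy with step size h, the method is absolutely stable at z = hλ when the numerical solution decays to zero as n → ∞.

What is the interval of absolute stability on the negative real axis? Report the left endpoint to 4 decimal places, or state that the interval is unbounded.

On y'=λy, z=hλ:
  y_{n+1} = y_n + z·[1/5·y_n + 4/5·y_{n+1}] ⇒ (1 − 4/5z)y_{n+1} = (1 + 1/5z)y_n
  so R(z) = (1 + 1/5z)/(1 − 4/5z).

Find x<0 with |R(x)|<1.
x=-0.4: |R|=0.6970
x=-2: |R|=0.2308
x=-10: |R|=0.1111
x=-100: |R|=0.2346
θ=4/5≥1/2 ⇒ |1+1/5x|<|1−4/5x| ∀x<0 ⇒ interval (−∞,0).

unbounded; (−∞, 0).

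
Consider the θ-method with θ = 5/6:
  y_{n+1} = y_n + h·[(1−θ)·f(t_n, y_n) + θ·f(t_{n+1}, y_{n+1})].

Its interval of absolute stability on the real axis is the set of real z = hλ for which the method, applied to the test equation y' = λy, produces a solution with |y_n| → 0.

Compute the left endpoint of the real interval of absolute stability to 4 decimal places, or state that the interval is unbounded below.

Set f=λy, z=hλ:
  y_{n+1} = y_n + z·[1/6·y_n + 5/6·y_{n+1}] ⇒ (1 − 5/6z)y_{n+1} = (1 + 1/6z)y_n
  Hence R(z) = (1 + 1/6z)/(1 − 5/6z).

Need |R(x)|<1, x<0.
x=-1.11: |R|=0.4234
x=-2: |R|=0.2500
x=-10: |R|=0.0714
x=-100: |R|=0.1858
θ=5/6≥1/2 ⇒ |1+1/6x|<|1−5/6x| ∀x<0 ⇒ interval (−∞,0).

interval (−∞, 0).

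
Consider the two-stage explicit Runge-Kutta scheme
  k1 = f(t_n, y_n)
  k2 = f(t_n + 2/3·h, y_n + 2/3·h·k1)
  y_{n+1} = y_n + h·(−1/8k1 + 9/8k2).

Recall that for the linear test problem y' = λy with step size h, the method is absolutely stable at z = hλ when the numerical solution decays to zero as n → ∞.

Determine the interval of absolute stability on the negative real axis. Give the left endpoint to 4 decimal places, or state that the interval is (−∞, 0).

(-1.3333, 0).

Test eqn y'=λy, z=hλ:
  k1=λy_n ⇒ h·k1=z·y_n;  k2=λ(1+2/3z)y_n ⇒ h·k2=z(1+2/3z)y_n
  y_{n+1}/y_n = 1 − 1/8z + 9/8z(1+2/3z) = 1 + z + 3/4z²
  so R(z) = 1 + z + 3/4z².

Solve |R(x)|<1 on ℝ⁻.
x=-1.41: |R|=1.0811
R=1: x+3/4x²=0 ⇒ x=−4/3=-1.3333; min R=1−1/(4·3/4)=0.6667>−1
Confirm numerically:
  x=-1.017: |R|=0.75872 <1
  x=-0.769: |R|=0.67452 <1
  x=-0.671: |R|=0.66668 <1
  x=-0.647: |R|=0.66696 <1
  x=-1.923: |R|=1.85045 >1
  x=-1.734: |R|=1.52107 >1
So |R|<1 on (-1.3333, 0).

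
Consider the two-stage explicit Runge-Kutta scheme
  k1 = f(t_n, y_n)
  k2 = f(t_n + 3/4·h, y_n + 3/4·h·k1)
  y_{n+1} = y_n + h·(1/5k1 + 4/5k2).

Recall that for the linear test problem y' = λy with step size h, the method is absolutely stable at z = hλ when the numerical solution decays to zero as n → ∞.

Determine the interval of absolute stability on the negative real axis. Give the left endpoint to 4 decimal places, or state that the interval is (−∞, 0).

Test eqn y'=λy, z=hλ:
  k1=λy_n ⇒ h·k1=z·y_n;  k2=λ(1+3/4z)y_n ⇒ h·k2=z(1+3/4z)y_n
  y_{n+1}/y_n = 1 + 1/5z + 4/5z(1+3/4z) = 1 + z + 3/5z²
  so R(z) = 1 + z + 3/5z².

Boundary: |R(x)|=1, x<0.
x=-1.77: |R|=1.1097
R=1: x+3/5x²=0 ⇒ x=−5/3=-1.6667; min R=1−1/(4·3/5)=0.5833>−1
Confirm numerically:
  x=-1.380: |R|=0.76264 <1
  x=-1.175: |R|=0.65337 <1
  x=-0.749: |R|=0.58760 <1
  x=-2.036: |R|=1.45118 >1
  x=-1.954: |R|=1.33687 >1
So |R|<1 on (-1.6667, 0).

(-1.6667, 0).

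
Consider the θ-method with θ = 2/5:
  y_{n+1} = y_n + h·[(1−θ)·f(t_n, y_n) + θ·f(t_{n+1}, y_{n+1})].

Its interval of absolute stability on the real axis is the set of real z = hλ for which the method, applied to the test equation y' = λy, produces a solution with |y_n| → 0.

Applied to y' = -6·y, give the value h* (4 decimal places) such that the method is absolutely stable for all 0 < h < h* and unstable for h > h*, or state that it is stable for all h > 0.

(-10.0000,0); λ=-6 ⇒ h* = (10)/6 = 1.6667.

With y'=λy (z=hλ):
  y_{n+1} = y_n + z·[3/5·y_n + 2/5·y_{n+1}] ⇒ (1 − 2/5z)y_{n+1} = (1 + 3/5z)y_n
  so R(z) = (1 + 3/5z)/(1 − 2/5z).

Boundary: |R(x)|=1, x<0.
x=-0.98: |R|=0.2960
R=−1: 1+3/5x = −1+2/5x ⇒ -1/5x=2 ⇒ x=2/(-1/5)=-10.0000
Confirm numerically:
  x=-9.670: |R|=0.98644 <1
  x=-7.079: |R|=0.84753 <1
  x=-6.978: |R|=0.84058 <1
  x=-6.365: |R|=0.79498 <1
  x=-10.301: |R|=1.01176 >1
  x=-10.227: |R|=1.00892 >1
  x=-10.042: |R|=1.00167 >1
So |R|<1 on (-10.0000, 0).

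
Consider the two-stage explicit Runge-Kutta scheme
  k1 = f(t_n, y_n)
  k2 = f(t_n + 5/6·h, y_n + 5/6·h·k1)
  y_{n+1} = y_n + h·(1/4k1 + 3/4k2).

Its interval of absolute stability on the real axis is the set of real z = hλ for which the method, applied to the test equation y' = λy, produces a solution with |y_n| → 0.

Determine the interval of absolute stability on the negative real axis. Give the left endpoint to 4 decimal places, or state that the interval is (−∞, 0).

(-1.6000, 0).

With y'=λy (z=hλ):
  k1=λy_n ⇒ h·k1=z·y_n;  k2=λ(1+5/6z)y_n ⇒ h·k2=z(1+5/6z)y_n
  y_{n+1}/y_n = 1 + 1/4z + 3/4z(1+5/6z) = 1 + z + 5/8z²
  so R(z) = 1 + z + 5/8z².

Boundary: |R(x)|=1, x<0.
x=-1.06: |R|=0.6423
R=1: x+5/8x²=0 ⇒ x=−8/5=-1.6000; min R=1−1/(4·5/8)=0.6000>−1
Confirm numerically:
  x=-1.241: |R|=0.72155 <1
  x=-0.884: |R|=0.60441 <1
  x=-0.710: |R|=0.60506 <1
  x=-2.071: |R|=1.60965 >1
  x=-1.835: |R|=1.26952 >1
So |R|<1 on (-1.6000, 0).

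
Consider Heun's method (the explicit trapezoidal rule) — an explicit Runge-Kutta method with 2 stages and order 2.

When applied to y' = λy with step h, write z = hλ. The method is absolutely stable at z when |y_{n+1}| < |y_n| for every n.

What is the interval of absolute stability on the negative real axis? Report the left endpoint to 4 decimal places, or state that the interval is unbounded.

(-2.0000, 0).

Test eqn y'=λy, z=hλ:
  order 2, 2-stage ⇒ R(z)=1+z+z^2/2
  (e.g. R(-0.96)=0.50080, |R|=0.50080)

Find x<0 with |R(x)|<1.
x=-0.96: |R|=0.5008
|R(-1.43)|=0.5924 |R(-1.42)|=0.5882 |R(-1.36)|=0.5648
Bisect:
  x_lo=-2.8430 |R|=2.1982  x_hi=-0.3971 |R|=0.6817
  mid=-1.62003 |R|=0.69222 →hi
  mid=-2.23149 |R|=1.25829 →lo
  mid=-1.92576 |R|=0.92852 →hi
  mid=-2.07863 |R|=1.08172 →lo
  mid=-2.00220 |R|=1.00220 →lo
  mid=-1.96398 |R|=0.96463 →hi
  mid=-1.98309 |R|=0.98323 →hi
  ...
  [-2.00011,-1.99996] ⇒ x*=-2.0000
Interval (-2.0000, 0).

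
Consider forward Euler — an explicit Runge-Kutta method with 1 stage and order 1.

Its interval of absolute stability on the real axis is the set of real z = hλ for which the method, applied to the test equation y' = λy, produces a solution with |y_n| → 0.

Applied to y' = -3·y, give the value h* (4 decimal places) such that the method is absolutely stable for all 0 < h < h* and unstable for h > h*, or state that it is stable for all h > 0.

(-2.0000,0); λ=-3 ⇒ h* = 0.6667.

On y'=λy, z=hλ:
  order 1, 1-stage ⇒ R(z)=1+z
  (e.g. R(-0.96)=0.04000, |R|=0.04000)

Find x<0 with |R(x)|<1.
x=-0.96: |R|=0.0400
|R(-2.22)|=1.2200 |R(-1.98)|=0.9800 |R(-1.89)|=0.8900
Bisect:
  x_lo=-2.4676 |R|=1.4676  x_hi=-0.0764 |R|=0.9236
  mid=-1.27198 |R|=0.27198 →hi
  mid=-1.86979 |R|=0.86979 →hi
  mid=-2.16870 |R|=1.16870 →lo
  mid=-2.01925 |R|=1.01925 →lo
  mid=-1.94452 |R|=0.94452 →hi
  mid=-1.98188 |R|=0.98188 →hi
  mid=-2.00057 |R|=1.00057 →lo
  ...
  [-2.00013,-1.99998] ⇒ x*=-2.0000
Interval (-2.0000, 0).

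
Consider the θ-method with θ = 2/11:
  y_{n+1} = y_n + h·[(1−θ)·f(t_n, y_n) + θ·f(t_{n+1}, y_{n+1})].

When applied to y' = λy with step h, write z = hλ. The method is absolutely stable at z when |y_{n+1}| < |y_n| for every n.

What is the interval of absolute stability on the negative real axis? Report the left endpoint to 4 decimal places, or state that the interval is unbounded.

z∈(-3.1429,0).

Set f=λy, z=hλ:
  y_{n+1} = y_n + z·[9/11·y_n + 2/11·y_{n+1}] ⇒ (1 − 2/11z)y_{n+1} = (1 + 9/11z)y_n
  ⇒ R(z) = (1 + 9/11z)/(1 − 2/11z).

Boundary: |R(x)|=1, x<0.
x=-1.66: |R|=0.2751
R=−1: 1+9/11x = −1+2/11x ⇒ -7/11x=2 ⇒ x=2/(-7/11)=-3.1429
Confirm numerically:
  x=-2.853: |R|=0.87855 <1
  x=-2.404: |R|=0.67282 <1
  x=-1.658: |R|=0.27396 <1
  x=-1.284: |R|=0.04098 <1
  x=-3.713: |R|=1.21660 >1
  x=-3.166: |R|=1.00935 >1
So |R|<1 on (-3.1429, 0).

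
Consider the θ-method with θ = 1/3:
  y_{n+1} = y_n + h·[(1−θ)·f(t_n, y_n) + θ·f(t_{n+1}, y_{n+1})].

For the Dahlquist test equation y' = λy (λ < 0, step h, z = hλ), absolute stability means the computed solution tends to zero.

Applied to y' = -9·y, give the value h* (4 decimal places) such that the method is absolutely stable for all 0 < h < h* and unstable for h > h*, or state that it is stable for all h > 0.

(-6.0000,0); λ=-9 ⇒ h* = (6)/9 = 0.6667.

On y'=λy, z=hλ:
  y_{n+1} = y_n + z·[2/3·y_n + 1/3·y_{n+1}] ⇒ (1 − 1/3z)y_{n+1} = (1 + 2/3z)y_n
  ⇒ R(z) = (1 + 2/3z)/(1 − 1/3z).

Need |R(x)|<1, x<0.
x=-0.99: |R|=0.2556
R=−1: 1+2/3x = −1+1/3x ⇒ -1/3x=2 ⇒ x=2/(-1/3)=-6.0000
Confirm numerically:
  x=-5.794: |R|=0.97657 <1
  x=-5.323: |R|=0.91866 <1
  x=-4.315: |R|=0.76965 <1
  x=-6.522: |R|=1.05482 >1
  x=-6.508: |R|=1.05343 >1
  x=-6.317: |R|=1.03402 >1
So |R|<1 on (-6.0000, 0).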